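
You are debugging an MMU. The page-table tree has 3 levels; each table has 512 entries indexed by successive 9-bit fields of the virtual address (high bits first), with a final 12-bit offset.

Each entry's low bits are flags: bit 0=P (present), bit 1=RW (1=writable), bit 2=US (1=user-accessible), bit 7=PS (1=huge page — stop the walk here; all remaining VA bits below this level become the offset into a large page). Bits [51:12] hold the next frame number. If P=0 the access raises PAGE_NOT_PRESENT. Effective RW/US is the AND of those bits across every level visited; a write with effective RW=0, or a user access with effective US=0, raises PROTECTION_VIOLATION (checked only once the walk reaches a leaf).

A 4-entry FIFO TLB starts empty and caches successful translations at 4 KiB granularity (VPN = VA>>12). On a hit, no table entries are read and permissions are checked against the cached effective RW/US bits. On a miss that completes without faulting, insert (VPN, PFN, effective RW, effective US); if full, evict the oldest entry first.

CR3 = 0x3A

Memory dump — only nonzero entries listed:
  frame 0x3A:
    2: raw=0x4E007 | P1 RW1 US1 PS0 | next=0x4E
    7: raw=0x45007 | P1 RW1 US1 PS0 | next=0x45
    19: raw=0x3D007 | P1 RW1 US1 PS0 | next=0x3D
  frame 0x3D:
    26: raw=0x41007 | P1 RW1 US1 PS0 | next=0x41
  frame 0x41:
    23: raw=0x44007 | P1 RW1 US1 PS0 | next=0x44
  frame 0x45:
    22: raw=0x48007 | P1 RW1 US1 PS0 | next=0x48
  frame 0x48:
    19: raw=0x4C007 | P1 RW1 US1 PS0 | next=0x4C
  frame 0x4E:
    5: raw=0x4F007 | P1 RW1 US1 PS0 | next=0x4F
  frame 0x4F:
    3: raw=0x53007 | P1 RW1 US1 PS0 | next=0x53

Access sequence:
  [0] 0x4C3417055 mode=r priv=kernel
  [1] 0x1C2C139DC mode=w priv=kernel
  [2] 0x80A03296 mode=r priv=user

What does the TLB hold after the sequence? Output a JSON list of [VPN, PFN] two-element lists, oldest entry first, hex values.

Trace:
#0 VA=0x4C3417055 (r,kernel):
  L0 @0x3A[19] → 0x3D007  P=1,RW=1,US=1,PS=0
  L1 @0x3D[26] → 0x41007  P=1,RW=1,US=1,PS=0
  L2 @0x41[23] → 0x44007  P=1,RW=1,US=1,PS=0
  → PA=0x44055  (3 entries read)
#1 VA=0x1C2C139DC (w,kernel):
  L0 @0x3A[7] → 0x45007  P=1,RW=1,US=1,PS=0
  L1 @0x45[22] → 0x48007  P=1,RW=1,US=1,PS=0
  L2 @0x48[19] → 0x4C007  P=1,RW=1,US=1,PS=0
  → PA=0x4C9DC  (3 entries read)
#2 VA=0x80A03296 (r,user):
  L0 @0x3A[2] → 0x4E007  P=1,RW=1,US=1,PS=0
  L1 @0x4E[5] → 0x4F007  P=1,RW=1,US=1,PS=0
  L2 @0x4F[3] → 0x53007  P=1,RW=1,US=1,PS=0
  → PA=0x53296  (3 entries read)

TLB: [["0x4C3417", "0x44"], ["0x1C2C13", "0x4C"], ["0x80A03", "0x53"]]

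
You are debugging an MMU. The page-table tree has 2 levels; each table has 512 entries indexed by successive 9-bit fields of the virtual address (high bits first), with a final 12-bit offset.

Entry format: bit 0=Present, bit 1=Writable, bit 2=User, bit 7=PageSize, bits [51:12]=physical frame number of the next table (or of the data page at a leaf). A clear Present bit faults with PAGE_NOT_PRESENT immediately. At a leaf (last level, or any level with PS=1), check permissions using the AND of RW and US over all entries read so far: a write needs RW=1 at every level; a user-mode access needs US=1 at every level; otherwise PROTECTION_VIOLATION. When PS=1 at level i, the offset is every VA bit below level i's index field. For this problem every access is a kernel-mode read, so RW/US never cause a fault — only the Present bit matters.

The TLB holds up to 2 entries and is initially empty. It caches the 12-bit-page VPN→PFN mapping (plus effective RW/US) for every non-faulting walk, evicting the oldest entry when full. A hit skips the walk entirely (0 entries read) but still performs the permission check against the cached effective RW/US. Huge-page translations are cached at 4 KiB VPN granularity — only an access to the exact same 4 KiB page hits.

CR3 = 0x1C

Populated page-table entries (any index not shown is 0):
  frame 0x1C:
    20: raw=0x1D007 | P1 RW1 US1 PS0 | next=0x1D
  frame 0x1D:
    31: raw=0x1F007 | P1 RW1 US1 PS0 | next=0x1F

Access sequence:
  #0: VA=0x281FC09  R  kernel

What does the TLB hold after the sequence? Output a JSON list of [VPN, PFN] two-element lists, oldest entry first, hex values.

Walk each access:
#0 VA=0x281FC09 (r,kernel):
  lvl0: tbl 0x1C, slot 20 ⇒ 0x1D007 (P1/RW1/US1/PS0)
  lvl1: tbl 0x1D, slot 31 ⇒ 0x1F007 (P1/RW1/US1/PS0)
  ✓ 0x1FC09  — 2 lookups

TLB: [["0x281F", "0x1F"]]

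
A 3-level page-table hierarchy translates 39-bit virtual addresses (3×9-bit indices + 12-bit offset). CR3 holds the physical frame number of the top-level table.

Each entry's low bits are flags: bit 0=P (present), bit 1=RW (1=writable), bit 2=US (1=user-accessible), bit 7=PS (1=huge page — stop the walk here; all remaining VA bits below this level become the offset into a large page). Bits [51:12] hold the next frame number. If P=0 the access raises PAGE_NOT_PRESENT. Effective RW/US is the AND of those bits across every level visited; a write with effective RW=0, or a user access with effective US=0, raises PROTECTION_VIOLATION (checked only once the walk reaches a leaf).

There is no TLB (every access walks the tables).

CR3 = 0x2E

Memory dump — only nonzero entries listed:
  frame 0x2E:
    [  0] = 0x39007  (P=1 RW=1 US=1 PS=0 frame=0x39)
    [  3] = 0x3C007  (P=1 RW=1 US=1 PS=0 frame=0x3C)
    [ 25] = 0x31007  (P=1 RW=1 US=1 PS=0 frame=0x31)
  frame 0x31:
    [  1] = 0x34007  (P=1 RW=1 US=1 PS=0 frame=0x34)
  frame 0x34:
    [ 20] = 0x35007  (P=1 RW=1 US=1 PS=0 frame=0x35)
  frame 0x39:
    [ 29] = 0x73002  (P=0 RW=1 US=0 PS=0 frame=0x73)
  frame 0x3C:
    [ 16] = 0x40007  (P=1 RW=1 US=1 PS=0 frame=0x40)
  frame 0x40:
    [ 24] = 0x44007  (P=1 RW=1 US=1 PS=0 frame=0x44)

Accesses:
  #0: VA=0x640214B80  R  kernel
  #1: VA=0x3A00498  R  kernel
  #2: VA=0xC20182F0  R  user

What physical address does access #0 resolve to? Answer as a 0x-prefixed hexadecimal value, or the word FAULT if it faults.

Walk each access:
#0 VA=0x640214B80 (r,kernel):
  lvl0: tbl 0x2E, slot 25 ⇒ 0x31007 (P1/RW1/US1/PS0)
  lvl1: tbl 0x31, slot 1 ⇒ 0x34007 (P1/RW1/US1/PS0)
  lvl2: tbl 0x34, slot 20 ⇒ 0x35007 (P1/RW1/US1/PS0)
  ✓ 0x35B80  — 3 lookups
#1 VA=0x3A00498 (r,kernel):
  lvl0: tbl 0x2E, slot 0 ⇒ 0x39007 (P1/RW1/US1/PS0)
  lvl1: tbl 0x39, slot 29 ⇒ 0x73002 (P0/RW1/US0/PS0)
  ✗ PAGE_NOT_PRESENT  [2 reads]
#2 VA=0xC20182F0 (r,user):
  lvl0: tbl 0x2E, slot 3 ⇒ 0x3C007 (P1/RW1/US1/PS0)
  lvl1: tbl 0x3C, slot 16 ⇒ 0x40007 (P1/RW1/US1/PS0)
  lvl2: tbl 0x40, slot 24 ⇒ 0x44007 (P1/RW1/US1/PS0)
  ✓ 0x442F0  — 3 lookups

Access #0 PA: 0x35B80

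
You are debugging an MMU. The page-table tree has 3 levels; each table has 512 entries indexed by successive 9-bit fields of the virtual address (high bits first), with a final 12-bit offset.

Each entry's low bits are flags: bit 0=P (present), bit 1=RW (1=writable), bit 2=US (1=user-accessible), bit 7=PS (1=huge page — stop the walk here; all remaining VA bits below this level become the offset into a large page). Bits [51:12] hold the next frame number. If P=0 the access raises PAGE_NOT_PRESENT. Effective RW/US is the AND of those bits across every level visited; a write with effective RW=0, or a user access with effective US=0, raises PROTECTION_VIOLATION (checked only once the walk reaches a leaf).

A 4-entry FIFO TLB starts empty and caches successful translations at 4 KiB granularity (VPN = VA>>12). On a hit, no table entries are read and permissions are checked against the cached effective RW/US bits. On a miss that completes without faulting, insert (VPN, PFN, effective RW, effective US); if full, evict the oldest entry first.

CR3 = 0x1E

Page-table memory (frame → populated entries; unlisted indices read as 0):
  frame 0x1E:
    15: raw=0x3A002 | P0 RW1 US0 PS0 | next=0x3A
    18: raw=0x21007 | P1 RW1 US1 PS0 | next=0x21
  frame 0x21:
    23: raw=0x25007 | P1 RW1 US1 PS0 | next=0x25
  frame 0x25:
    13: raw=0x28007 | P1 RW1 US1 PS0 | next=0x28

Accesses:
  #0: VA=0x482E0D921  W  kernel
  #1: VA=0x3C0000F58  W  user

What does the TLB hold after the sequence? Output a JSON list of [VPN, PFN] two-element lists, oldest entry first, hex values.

Per-access translation:
#0 VA=0x482E0D921 (w,kernel):
  lvl0: tbl 0x1E, slot 18 ⇒ 0x21007 (P1/RW1/US1/PS0)
  lvl1: tbl 0x21, slot 23 ⇒ 0x25007 (P1/RW1/US1/PS0)
  lvl2: tbl 0x25, slot 13 ⇒ 0x28007 (P1/RW1/US1/PS0)
  ⇒ phys 0x28921  [3 reads]
#1 VA=0x3C0000F58 (w,user):
  lvl0: tbl 0x1E, slot 15 ⇒ 0x3A002 (P0/RW1/US0/PS0)
  → PAGE_NOT_PRESENT  (1 entries read)

TLB: [["0x482E0D", "0x28"]]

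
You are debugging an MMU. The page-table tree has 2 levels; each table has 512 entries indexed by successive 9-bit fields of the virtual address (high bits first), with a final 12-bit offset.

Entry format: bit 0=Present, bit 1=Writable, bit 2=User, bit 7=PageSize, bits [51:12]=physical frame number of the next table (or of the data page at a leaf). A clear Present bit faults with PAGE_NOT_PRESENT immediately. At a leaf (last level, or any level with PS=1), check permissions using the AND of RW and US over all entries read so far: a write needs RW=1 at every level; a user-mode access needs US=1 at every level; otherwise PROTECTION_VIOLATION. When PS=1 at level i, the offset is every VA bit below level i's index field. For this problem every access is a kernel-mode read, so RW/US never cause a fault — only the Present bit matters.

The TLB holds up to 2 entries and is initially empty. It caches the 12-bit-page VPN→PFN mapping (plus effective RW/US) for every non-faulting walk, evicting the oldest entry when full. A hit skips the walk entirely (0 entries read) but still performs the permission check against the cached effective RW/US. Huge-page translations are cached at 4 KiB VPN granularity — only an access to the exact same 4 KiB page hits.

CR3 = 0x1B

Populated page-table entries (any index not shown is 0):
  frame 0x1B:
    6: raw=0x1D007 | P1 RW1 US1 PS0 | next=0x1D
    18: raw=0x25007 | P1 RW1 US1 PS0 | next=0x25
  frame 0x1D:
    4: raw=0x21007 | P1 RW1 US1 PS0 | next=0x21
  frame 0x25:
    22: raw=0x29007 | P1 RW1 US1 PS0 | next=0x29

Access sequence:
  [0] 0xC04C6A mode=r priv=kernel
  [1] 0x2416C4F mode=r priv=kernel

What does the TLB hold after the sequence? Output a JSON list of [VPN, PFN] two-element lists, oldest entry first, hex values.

Per-access translation:
#0 VA=0xC04C6A (r,kernel):
  L0: frame=0x1B idx=6 entry=0x1D007 [P=1 RW=1 US=1 PS=0]
  L1: frame=0x1D idx=4 entry=0x21007 [P=1 RW=1 US=1 PS=0]
  → PA=0x21C6A  (2 entries read)
#1 VA=0x2416C4F (r,kernel):
  L0: frame=0x1B idx=18 entry=0x25007 [P=1 RW=1 US=1 PS=0]
  L1: frame=0x25 idx=22 entry=0x29007 [P=1 RW=1 US=1 PS=0]
  → PA=0x29C4F  (2 entries read)

TLB: [["0xC04", "0x21"], ["0x2416", "0x29"]]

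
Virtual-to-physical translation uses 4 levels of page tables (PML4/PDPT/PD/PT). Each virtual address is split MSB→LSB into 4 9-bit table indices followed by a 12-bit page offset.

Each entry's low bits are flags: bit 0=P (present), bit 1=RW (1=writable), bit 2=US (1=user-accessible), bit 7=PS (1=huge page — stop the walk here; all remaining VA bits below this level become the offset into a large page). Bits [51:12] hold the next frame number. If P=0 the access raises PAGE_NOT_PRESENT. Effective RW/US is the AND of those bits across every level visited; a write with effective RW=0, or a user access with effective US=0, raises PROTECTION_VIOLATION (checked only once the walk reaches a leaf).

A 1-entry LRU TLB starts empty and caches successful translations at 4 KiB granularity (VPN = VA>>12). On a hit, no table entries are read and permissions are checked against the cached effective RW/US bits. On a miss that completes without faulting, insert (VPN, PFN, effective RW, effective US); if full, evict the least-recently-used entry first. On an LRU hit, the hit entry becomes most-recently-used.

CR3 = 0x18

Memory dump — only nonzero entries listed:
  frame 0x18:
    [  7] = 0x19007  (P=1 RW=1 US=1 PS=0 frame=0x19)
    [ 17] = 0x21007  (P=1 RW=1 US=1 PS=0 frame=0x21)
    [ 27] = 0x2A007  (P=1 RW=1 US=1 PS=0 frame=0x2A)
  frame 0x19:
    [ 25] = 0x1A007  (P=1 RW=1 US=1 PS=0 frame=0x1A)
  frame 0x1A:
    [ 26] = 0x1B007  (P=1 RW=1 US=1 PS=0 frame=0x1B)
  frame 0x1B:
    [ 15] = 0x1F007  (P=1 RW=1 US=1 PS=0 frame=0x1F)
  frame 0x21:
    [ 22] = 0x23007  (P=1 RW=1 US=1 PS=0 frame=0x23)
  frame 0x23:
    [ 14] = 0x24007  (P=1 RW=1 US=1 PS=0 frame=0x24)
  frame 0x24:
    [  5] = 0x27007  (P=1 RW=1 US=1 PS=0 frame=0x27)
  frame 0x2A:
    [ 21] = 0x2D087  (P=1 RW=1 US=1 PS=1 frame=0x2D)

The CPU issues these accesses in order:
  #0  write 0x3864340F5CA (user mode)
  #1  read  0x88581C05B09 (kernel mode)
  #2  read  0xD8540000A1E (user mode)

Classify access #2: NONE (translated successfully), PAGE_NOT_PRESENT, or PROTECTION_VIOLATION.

Walk each access:
#0 VA=0x3864340F5CA (w,user):
  lvl0: tbl 0x18, slot 7 ⇒ 0x19007 (P1/RW1/US1/PS0)
  lvl1: tbl 0x19, slot 25 ⇒ 0x1A007 (P1/RW1/US1/PS0)
  lvl2: tbl 0x1A, slot 26 ⇒ 0x1B007 (P1/RW1/US1/PS0)
  lvl3: tbl 0x1B, slot 15 ⇒ 0x1F007 (P1/RW1/US1/PS0)
  → PA=0x1F5CA  (4 entries read)
#1 VA=0x88581C05B09 (r,kernel):
  lvl0: tbl 0x18, slot 17 ⇒ 0x21007 (P1/RW1/US1/PS0)
  lvl1: tbl 0x21, slot 22 ⇒ 0x23007 (P1/RW1/US1/PS0)
  lvl2: tbl 0x23, slot 14 ⇒ 0x24007 (P1/RW1/US1/PS0)
  lvl3: tbl 0x24, slot 5 ⇒ 0x27007 (P1/RW1/US1/PS0)
  → PA=0x27B09  (4 entries read)
#2 VA=0xD8540000A1E (r,user):
  lvl0: tbl 0x18, slot 27 ⇒ 0x2A007 (P1/RW1/US1/PS0)
  lvl1: tbl 0x2A, slot 21 ⇒ 0x2D087 (P1/RW1/US1/PS1)
  → PA=0x2DA1E (huge @L1)  (2 entries read)

Access #2 fault: NONE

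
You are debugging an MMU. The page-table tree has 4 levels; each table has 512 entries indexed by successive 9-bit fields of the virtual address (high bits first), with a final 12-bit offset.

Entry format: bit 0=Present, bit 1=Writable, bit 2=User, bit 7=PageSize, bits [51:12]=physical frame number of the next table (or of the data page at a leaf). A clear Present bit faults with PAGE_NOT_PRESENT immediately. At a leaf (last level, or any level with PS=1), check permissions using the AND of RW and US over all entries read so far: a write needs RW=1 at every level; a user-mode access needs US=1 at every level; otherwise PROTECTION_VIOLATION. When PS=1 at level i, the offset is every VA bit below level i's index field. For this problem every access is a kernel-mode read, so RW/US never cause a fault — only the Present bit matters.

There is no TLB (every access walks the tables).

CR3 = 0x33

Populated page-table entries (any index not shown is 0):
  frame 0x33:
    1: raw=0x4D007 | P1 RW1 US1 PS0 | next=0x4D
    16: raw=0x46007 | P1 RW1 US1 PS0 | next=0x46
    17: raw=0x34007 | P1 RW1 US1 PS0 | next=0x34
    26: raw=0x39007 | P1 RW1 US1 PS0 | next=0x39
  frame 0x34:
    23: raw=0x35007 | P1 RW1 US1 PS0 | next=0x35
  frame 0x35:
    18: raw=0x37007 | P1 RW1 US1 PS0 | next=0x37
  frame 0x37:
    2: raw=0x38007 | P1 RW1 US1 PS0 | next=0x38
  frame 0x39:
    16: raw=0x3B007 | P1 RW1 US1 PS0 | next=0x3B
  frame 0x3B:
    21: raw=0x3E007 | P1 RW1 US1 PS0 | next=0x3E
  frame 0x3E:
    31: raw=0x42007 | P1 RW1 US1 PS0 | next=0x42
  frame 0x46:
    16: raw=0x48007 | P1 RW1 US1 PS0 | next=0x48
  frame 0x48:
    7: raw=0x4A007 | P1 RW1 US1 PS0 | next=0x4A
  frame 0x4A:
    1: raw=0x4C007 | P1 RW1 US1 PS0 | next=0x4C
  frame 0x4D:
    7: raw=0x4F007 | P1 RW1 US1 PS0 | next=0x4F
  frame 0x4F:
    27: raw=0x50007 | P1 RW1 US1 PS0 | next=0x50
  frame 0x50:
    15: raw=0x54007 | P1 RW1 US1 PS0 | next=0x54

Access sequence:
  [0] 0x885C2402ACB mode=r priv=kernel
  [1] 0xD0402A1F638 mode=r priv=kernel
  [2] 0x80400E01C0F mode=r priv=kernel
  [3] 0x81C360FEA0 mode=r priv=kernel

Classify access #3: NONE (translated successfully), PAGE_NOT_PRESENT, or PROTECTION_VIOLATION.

Walk each access:
#0 VA=0x885C2402ACB (r,kernel):
  L0: frame=0x33 idx=17 entry=0x34007 [P=1 RW=1 US=1 PS=0]
  L1: frame=0x34 idx=23 entry=0x35007 [P=1 RW=1 US=1 PS=0]
  L2: frame=0x35 idx=18 entry=0x37007 [P=1 RW=1 US=1 PS=0]
  L3: frame=0x37 idx=2 entry=0x38007 [P=1 RW=1 US=1 PS=0]
  ⇒ phys 0x38ACB  [4 reads]
#1 VA=0xD0402A1F638 (r,kernel):
  L0: frame=0x33 idx=26 entry=0x39007 [P=1 RW=1 US=1 PS=0]
  L1: frame=0x39 idx=16 entry=0x3B007 [P=1 RW=1 US=1 PS=0]
  L2: frame=0x3B idx=21 entry=0x3E007 [P=1 RW=1 US=1 PS=0]
  L3: frame=0x3E idx=31 entry=0x42007 [P=1 RW=1 US=1 PS=0]
  ⇒ phys 0x42638  [4 reads]
#2 VA=0x80400E01C0F (r,kernel):
  L0: frame=0x33 idx=16 entry=0x46007 [P=1 RW=1 US=1 PS=0]
  L1: frame=0x46 idx=16 entry=0x48007 [P=1 RW=1 US=1 PS=0]
  L2: frame=0x48 idx=7 entry=0x4A007 [P=1 RW=1 US=1 PS=0]
  L3: frame=0x4A idx=1 entry=0x4C007 [P=1 RW=1 US=1 PS=0]
  ⇒ phys 0x4CC0F  [4 reads]
#3 VA=0x81C360FEA0 (r,kernel):
  L0: frame=0x33 idx=1 entry=0x4D007 [P=1 RW=1 US=1 PS=0]
  L1: frame=0x4D idx=7 entry=0x4F007 [P=1 RW=1 US=1 PS=0]
  L2: frame=0x4F idx=27 entry=0x50007 [P=1 RW=1 US=1 PS=0]
  L3: frame=0x50 idx=15 entry=0x54007 [P=1 RW=1 US=1 PS=0]
  ⇒ phys 0x54EA0  [4 reads]

Access #3 fault: NONE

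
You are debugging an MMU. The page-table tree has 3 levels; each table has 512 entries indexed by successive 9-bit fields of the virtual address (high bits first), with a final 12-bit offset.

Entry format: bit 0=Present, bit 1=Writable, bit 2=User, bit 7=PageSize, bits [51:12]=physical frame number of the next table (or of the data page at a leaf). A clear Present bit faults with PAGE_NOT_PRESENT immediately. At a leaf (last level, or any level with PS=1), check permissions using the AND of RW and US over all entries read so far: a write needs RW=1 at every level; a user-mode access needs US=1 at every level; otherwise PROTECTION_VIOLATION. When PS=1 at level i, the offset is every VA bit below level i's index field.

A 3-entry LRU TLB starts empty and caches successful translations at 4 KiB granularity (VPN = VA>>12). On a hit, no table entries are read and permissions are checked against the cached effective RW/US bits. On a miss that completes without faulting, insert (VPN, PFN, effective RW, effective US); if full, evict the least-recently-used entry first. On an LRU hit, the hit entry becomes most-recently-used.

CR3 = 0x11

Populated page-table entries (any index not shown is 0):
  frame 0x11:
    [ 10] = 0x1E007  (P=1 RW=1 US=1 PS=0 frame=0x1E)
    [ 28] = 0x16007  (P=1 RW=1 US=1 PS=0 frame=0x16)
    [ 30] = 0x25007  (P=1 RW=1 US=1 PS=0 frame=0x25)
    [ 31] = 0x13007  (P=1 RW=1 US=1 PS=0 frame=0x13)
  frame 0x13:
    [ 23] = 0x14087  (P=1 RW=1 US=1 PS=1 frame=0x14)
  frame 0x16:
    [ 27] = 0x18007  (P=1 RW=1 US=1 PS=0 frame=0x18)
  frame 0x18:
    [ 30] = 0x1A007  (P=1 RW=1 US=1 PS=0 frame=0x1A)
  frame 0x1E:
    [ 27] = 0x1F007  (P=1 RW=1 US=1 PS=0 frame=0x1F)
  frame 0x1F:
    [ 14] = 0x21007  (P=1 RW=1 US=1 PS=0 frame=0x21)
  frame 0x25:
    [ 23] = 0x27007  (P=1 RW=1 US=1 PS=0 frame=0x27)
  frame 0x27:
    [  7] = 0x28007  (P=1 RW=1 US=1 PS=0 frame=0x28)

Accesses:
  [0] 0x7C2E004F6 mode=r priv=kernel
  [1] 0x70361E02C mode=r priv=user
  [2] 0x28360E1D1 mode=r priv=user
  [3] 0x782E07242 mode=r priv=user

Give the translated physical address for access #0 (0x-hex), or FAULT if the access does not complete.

Trace:
#0 VA=0x7C2E004F6 (r,kernel):
  [0] read 0x11 idx=31: raw=0x13007 flags P=1 W=1 U=1 S=0
  [1] read 0x13 idx=23: raw=0x14087 flags P=1 W=1 U=1 S=1
  ⇒ phys 0x144F6 (huge @L1)  [2 reads]
#1 VA=0x70361E02C (r,user):
  [0] read 0x11 idx=28: raw=0x16007 flags P=1 W=1 U=1 S=0
  [1] read 0x16 idx=27: raw=0x18007 flags P=1 W=1 U=1 S=0
  [2] read 0x18 idx=30: raw=0x1A007 flags P=1 W=1 U=1 S=0
  ⇒ phys 0x1A02C  [3 reads]
#2 VA=0x28360E1D1 (r,user):
  [0] read 0x11 idx=10: raw=0x1E007 flags P=1 W=1 U=1 S=0
  [1] read 0x1E idx=27: raw=0x1F007 flags P=1 W=1 U=1 S=0
  [2] read 0x1F idx=14: raw=0x21007 flags P=1 W=1 U=1 S=0
  ⇒ phys 0x211D1  [3 reads]
#3 VA=0x782E07242 (r,user):
  [0] read 0x11 idx=30: raw=0x25007 flags P=1 W=1 U=1 S=0
  [1] read 0x25 idx=23: raw=0x27007 flags P=1 W=1 U=1 S=0
  [2] read 0x27 idx=7: raw=0x28007 flags P=1 W=1 U=1 S=0
  ⇒ phys 0x28242  [3 reads]

Access #0 PA: 0x144F6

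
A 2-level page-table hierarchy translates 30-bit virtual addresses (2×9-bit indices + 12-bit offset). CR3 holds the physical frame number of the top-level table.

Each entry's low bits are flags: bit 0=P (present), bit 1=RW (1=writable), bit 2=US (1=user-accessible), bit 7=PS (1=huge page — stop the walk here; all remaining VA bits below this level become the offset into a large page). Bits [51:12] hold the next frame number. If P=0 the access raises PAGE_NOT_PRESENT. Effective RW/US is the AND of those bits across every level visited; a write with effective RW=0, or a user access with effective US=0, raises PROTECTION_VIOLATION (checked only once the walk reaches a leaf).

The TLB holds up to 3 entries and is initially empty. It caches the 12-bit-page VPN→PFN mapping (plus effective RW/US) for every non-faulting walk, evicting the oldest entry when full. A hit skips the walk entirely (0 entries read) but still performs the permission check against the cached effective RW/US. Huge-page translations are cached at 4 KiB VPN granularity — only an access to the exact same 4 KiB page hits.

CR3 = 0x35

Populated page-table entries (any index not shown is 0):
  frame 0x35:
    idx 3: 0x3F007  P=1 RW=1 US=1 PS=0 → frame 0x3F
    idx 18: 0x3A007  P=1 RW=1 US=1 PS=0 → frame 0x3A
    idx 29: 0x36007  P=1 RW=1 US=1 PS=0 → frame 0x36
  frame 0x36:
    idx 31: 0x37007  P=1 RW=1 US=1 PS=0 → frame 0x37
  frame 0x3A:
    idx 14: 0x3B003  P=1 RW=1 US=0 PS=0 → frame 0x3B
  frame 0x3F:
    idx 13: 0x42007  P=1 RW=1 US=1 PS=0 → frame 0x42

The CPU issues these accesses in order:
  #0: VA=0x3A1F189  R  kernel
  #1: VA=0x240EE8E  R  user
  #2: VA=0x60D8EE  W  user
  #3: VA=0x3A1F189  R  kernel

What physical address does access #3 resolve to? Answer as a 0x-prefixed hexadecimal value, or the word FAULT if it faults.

Per-access translation:
#0 VA=0x3A1F189 (r,kernel):
  L0: frame=0x35 idx=29 entry=0x36007 [P=1 RW=1 US=1 PS=0]
  L1: frame=0x36 idx=31 entry=0x37007 [P=1 RW=1 US=1 PS=0]
  ✓ 0x37189  — 2 lookups
#1 VA=0x240EE8E (r,user):
  L0: frame=0x35 idx=18 entry=0x3A007 [P=1 RW=1 US=1 PS=0]
  L1: frame=0x3A idx=14 entry=0x3B003 [P=1 RW=1 US=0 PS=0]
  ⇒ fault: PROTECTION_VIOLATION  — 2 lookups
#2 VA=0x60D8EE (w,user):
  L0: frame=0x35 idx=3 entry=0x3F007 [P=1 RW=1 US=1 PS=0]
  L1: frame=0x3F idx=13 entry=0x42007 [P=1 RW=1 US=1 PS=0]
  ✓ 0x428EE  — 2 lookups
#3 VA=0x3A1F189 (r,kernel):
  TLB hit vpn=0x3A1F → PA=0x37189

Access #3 PA: 0x37189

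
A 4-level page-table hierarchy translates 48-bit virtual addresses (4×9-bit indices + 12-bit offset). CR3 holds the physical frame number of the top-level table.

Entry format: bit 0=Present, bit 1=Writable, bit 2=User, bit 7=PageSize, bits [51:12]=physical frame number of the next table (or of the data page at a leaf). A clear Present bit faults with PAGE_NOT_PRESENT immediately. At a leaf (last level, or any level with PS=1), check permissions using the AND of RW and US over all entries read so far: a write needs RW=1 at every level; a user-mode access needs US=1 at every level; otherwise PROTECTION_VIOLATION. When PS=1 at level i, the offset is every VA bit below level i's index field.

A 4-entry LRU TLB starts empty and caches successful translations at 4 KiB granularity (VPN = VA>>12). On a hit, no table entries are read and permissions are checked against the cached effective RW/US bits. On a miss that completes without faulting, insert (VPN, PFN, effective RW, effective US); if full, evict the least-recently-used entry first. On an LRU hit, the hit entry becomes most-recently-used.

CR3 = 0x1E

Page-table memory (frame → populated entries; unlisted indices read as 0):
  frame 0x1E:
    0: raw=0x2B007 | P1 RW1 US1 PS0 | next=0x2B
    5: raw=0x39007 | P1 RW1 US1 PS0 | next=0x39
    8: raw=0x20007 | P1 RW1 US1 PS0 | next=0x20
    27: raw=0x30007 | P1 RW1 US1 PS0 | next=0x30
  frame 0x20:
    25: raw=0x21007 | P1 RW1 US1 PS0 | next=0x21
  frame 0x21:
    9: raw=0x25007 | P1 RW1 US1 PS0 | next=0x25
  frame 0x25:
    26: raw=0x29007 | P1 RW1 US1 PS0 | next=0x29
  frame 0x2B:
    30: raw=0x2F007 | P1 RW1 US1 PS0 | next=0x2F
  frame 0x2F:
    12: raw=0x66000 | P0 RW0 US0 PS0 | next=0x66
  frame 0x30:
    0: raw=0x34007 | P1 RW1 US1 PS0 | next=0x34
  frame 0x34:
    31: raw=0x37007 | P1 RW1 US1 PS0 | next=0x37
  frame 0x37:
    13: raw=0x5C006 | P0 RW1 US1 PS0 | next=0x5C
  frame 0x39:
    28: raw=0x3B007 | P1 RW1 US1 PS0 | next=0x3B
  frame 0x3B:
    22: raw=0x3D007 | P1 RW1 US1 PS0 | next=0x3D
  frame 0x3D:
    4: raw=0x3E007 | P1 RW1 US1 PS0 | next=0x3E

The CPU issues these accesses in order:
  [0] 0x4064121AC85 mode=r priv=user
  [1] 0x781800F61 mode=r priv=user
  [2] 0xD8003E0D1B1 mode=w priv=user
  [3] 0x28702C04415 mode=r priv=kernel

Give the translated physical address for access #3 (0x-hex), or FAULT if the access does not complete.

Trace:
#0 VA=0x4064121AC85 (r,user):
  L0: frame=0x1E idx=8 entry=0x20007 [P=1 RW=1 US=1 PS=0]
  L1: frame=0x20 idx=25 entry=0x21007 [P=1 RW=1 US=1 PS=0]
  L2: frame=0x21 idx=9 entry=0x25007 [P=1 RW=1 US=1 PS=0]
  L3: frame=0x25 idx=26 entry=0x29007 [P=1 RW=1 US=1 PS=0]
  → PA=0x29C85  (4 entries read)
#1 VA=0x781800F61 (r,user):
  L0: frame=0x1E idx=0 entry=0x2B007 [P=1 RW=1 US=1 PS=0]
  L1: frame=0x2B idx=30 entry=0x2F007 [P=1 RW=1 US=1 PS=0]
  L2: frame=0x2F idx=12 entry=0x66000 [P=0 RW=0 US=0 PS=0]
  ✗ PAGE_NOT_PRESENT  [3 reads]
#2 VA=0xD8003E0D1B1 (w,user):
  L0: frame=0x1E idx=27 entry=0x30007 [P=1 RW=1 US=1 PS=0]
  L1: frame=0x30 idx=0 entry=0x34007 [P=1 RW=1 US=1 PS=0]
  L2: frame=0x34 idx=31 entry=0x37007 [P=1 RW=1 US=1 PS=0]
  L3: frame=0x37 idx=13 entry=0x5C006 [P=0 RW=1 US=1 PS=0]
  ✗ PAGE_NOT_PRESENT  [4 reads]
#3 VA=0x28702C04415 (r,kernel):
  L0: frame=0x1E idx=5 entry=0x39007 [P=1 RW=1 US=1 PS=0]
  L1: frame=0x39 idx=28 entry=0x3B007 [P=1 RW=1 US=1 PS=0]
  L2: frame=0x3B idx=22 entry=0x3D007 [P=1 RW=1 US=1 PS=0]
  L3: frame=0x3D idx=4 entry=0x3E007 [P=1 RW=1 US=1 PS=0]
  → PA=0x3E415  (4 entries read)

Access #3 PA: 0x3E415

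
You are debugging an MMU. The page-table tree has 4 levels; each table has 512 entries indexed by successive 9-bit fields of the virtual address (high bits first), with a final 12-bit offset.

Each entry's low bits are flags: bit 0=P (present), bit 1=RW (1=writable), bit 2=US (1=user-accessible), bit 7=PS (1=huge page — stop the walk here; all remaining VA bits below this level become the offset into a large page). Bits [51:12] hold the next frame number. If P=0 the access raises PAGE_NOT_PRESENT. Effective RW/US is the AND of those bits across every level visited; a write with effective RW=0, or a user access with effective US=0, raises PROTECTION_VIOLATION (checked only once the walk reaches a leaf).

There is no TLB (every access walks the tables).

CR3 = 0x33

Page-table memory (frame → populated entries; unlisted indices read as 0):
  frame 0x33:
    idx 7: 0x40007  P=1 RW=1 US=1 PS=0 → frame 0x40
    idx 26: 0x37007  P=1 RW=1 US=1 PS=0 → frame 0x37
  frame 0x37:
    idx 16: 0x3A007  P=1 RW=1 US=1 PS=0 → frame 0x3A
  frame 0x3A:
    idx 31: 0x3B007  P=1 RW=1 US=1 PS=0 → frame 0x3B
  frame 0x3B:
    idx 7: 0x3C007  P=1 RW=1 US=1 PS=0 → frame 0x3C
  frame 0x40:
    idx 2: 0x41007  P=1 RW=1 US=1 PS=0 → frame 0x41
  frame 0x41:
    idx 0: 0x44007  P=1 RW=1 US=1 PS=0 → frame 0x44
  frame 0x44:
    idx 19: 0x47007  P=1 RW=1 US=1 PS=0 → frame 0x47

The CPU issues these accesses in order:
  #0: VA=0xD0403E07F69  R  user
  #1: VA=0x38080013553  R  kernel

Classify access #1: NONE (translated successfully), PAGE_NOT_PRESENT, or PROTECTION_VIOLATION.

Trace:
#0 VA=0xD0403E07F69 (r,user):
  [0] read 0x33 idx=26: raw=0x37007 flags P=1 W=1 U=1 S=0
  [1] read 0x37 idx=16: raw=0x3A007 flags P=1 W=1 U=1 S=0
  [2] read 0x3A idx=31: raw=0x3B007 flags P=1 W=1 U=1 S=0
  [3] read 0x3B idx=7: raw=0x3C007 flags P=1 W=1 U=1 S=0
  ✓ 0x3CF69  — 4 lookups
#1 VA=0x38080013553 (r,kernel):
  [0] read 0x33 idx=7: raw=0x40007 flags P=1 W=1 U=1 S=0
  [1] read 0x40 idx=2: raw=0x41007 flags P=1 W=1 U=1 S=0
  [2] read 0x41 idx=0: raw=0x44007 flags P=1 W=1 U=1 S=0
  [3] read 0x44 idx=19: raw=0x47007 flags P=1 W=1 U=1 S=0
  ✓ 0x47553  — 4 lookups

Access #1 fault: NONE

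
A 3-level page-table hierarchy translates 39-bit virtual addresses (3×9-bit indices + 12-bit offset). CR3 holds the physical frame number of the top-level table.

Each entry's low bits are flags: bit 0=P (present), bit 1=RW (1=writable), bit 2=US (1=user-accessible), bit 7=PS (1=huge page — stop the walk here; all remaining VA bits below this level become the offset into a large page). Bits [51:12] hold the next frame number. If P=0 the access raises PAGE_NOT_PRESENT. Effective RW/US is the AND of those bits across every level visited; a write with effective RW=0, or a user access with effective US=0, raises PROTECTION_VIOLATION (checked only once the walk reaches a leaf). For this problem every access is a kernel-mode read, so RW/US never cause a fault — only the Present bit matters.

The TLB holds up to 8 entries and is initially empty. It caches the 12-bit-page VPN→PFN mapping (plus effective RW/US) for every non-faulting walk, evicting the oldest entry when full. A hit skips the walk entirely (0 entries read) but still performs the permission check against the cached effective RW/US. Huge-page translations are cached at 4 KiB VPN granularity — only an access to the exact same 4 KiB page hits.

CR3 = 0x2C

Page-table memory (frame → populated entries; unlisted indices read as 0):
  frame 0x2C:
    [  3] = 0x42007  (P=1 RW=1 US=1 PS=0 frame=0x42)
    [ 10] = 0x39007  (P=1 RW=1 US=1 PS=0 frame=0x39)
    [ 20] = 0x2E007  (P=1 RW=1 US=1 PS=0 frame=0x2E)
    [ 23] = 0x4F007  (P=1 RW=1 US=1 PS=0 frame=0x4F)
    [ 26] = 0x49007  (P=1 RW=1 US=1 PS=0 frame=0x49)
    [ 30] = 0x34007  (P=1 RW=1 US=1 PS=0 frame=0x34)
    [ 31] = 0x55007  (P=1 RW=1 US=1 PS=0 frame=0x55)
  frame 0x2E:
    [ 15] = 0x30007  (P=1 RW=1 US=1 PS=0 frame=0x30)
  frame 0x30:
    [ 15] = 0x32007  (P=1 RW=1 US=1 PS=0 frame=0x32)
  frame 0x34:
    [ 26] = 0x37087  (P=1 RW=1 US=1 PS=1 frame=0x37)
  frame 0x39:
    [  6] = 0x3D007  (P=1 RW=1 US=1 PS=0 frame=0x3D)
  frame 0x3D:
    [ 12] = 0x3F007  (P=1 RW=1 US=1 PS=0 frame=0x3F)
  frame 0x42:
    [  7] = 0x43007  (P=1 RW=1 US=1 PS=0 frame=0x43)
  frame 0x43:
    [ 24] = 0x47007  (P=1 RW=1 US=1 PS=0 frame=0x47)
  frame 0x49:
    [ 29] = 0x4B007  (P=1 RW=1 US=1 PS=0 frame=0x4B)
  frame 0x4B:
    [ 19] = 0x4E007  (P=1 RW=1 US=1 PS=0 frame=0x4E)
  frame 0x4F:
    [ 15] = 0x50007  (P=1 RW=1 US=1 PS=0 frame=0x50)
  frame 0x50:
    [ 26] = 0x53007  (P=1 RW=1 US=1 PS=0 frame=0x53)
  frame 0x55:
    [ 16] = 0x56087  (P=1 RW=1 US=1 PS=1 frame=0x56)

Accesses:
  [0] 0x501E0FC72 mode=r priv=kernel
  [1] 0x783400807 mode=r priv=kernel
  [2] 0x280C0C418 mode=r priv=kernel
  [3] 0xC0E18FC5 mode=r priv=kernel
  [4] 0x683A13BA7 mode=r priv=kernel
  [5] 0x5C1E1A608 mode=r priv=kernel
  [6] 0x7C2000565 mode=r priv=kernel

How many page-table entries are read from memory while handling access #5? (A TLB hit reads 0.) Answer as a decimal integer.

Walk each access:
#0 VA=0x501E0FC72 (r,kernel):
  L0: frame=0x2C idx=20 entry=0x2E007 [P=1 RW=1 US=1 PS=0]
  L1: frame=0x2E idx=15 entry=0x30007 [P=1 RW=1 US=1 PS=0]
  L2: frame=0x30 idx=15 entry=0x32007 [P=1 RW=1 US=1 PS=0]
  → PA=0x32C72  (3 entries read)
#1 VA=0x783400807 (r,kernel):
  L0: frame=0x2C idx=30 entry=0x34007 [P=1 RW=1 US=1 PS=0]
  L1: frame=0x34 idx=26 entry=0x37087 [P=1 RW=1 US=1 PS=1]
  → PA=0x37807 (huge @L1)  (2 entries read)
#2 VA=0x280C0C418 (r,kernel):
  L0: frame=0x2C idx=10 entry=0x39007 [P=1 RW=1 US=1 PS=0]
  L1: frame=0x39 idx=6 entry=0x3D007 [P=1 RW=1 US=1 PS=0]
  L2: frame=0x3D idx=12 entry=0x3F007 [P=1 RW=1 US=1 PS=0]
  → PA=0x3F418  (3 entries read)
#3 VA=0xC0E18FC5 (r,kernel):
  L0: frame=0x2C idx=3 entry=0x42007 [P=1 RW=1 US=1 PS=0]
  L1: frame=0x42 idx=7 entry=0x43007 [P=1 RW=1 US=1 PS=0]
  L2: frame=0x43 idx=24 entry=0x47007 [P=1 RW=1 US=1 PS=0]
  → PA=0x47FC5  (3 entries read)
#4 VA=0x683A13BA7 (r,kernel):
  L0: frame=0x2C idx=26 entry=0x49007 [P=1 RW=1 US=1 PS=0]
  L1: frame=0x49 idx=29 entry=0x4B007 [P=1 RW=1 US=1 PS=0]
  L2: frame=0x4B idx=19 entry=0x4E007 [P=1 RW=1 US=1 PS=0]
  → PA=0x4EBA7  (3 entries read)
#5 VA=0x5C1E1A608 (r,kernel):
  L0: frame=0x2C idx=23 entry=0x4F007 [P=1 RW=1 US=1 PS=0]
  L1: frame=0x4F idx=15 entry=0x50007 [P=1 RW=1 US=1 PS=0]
  L2: frame=0x50 idx=26 entry=0x53007 [P=1 RW=1 US=1 PS=0]
  → PA=0x53608  (3 entries read)
#6 VA=0x7C2000565 (r,kernel):
  L0: frame=0x2C idx=31 entry=0x55007 [P=1 RW=1 US=1 PS=0]
  L1: frame=0x55 idx=16 entry=0x56087 [P=1 RW=1 US=1 PS=1]
  → PA=0x56565 (huge @L1)  (2 entries read)

Entries read for #5: 3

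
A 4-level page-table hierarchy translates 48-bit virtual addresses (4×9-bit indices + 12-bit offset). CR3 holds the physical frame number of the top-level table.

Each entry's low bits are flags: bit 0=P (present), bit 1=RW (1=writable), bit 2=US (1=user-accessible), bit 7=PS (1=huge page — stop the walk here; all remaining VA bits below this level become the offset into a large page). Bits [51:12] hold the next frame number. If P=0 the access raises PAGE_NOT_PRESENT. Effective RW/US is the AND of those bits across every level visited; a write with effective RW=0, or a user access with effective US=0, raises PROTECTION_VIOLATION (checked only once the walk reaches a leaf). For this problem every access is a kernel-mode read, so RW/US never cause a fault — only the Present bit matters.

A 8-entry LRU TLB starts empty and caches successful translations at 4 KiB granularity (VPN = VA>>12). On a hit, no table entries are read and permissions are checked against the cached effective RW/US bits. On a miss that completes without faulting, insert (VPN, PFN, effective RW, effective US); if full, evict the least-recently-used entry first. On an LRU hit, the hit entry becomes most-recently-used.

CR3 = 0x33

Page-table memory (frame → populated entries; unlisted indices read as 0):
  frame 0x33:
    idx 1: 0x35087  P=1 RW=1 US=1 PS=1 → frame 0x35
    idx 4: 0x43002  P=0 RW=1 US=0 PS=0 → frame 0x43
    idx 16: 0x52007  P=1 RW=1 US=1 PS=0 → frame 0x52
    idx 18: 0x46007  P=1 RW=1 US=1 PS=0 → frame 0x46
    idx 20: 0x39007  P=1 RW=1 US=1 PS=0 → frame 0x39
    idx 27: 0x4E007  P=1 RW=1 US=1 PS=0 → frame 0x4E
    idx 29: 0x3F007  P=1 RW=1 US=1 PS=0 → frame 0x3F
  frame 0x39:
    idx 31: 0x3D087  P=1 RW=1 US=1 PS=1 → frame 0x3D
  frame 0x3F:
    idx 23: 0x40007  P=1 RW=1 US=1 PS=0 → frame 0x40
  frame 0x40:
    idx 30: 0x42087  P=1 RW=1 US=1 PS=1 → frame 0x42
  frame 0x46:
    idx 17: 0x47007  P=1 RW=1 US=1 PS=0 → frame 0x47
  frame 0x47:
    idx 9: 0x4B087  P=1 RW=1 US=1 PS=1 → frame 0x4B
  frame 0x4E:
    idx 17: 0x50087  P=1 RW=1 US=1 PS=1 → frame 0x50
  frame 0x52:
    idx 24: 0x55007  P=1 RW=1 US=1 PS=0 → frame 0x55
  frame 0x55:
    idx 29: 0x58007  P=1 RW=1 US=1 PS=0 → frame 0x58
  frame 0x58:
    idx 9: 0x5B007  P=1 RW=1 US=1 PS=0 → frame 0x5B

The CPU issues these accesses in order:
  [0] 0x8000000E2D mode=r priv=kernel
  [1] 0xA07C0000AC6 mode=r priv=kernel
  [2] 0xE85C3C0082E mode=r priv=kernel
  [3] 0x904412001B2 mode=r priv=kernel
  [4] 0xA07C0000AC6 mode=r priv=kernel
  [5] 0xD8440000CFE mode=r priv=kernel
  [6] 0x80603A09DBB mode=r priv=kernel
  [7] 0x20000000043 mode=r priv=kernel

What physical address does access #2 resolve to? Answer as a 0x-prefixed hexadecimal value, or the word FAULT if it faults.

Trace:
#0 VA=0x8000000E2D (r,kernel):
  L0: frame=0x33 idx=1 entry=0x35087 [P=1 RW=1 US=1 PS=1]
  → PA=0x35E2D (huge @L0)  (1 entries read)
#1 VA=0xA07C0000AC6 (r,kernel):
  L0: frame=0x33 idx=20 entry=0x39007 [P=1 RW=1 US=1 PS=0]
  L1: frame=0x39 idx=31 entry=0x3D087 [P=1 RW=1 US=1 PS=1]
  → PA=0x3DAC6 (huge @L1)  (2 entries read)
#2 VA=0xE85C3C0082E (r,kernel):
  L0: frame=0x33 idx=29 entry=0x3F007 [P=1 RW=1 US=1 PS=0]
  L1: frame=0x3F idx=23 entry=0x40007 [P=1 RW=1 US=1 PS=0]
  L2: frame=0x40 idx=30 entry=0x42087 [P=1 RW=1 US=1 PS=1]
  → PA=0x4282E (huge @L2)  (3 entries read)
#3 VA=0x904412001B2 (r,kernel):
  L0: frame=0x33 idx=18 entry=0x46007 [P=1 RW=1 US=1 PS=0]
  L1: frame=0x46 idx=17 entry=0x47007 [P=1 RW=1 US=1 PS=0]
  L2: frame=0x47 idx=9 entry=0x4B087 [P=1 RW=1 US=1 PS=1]
  → PA=0x4B1B2 (huge @L2)  (3 entries read)
#4 VA=0xA07C0000AC6 (r,kernel):
  TLB hit vpn=0xA07C0000 → PA=0x3DAC6
#5 VA=0xD8440000CFE (r,kernel):
  L0: frame=0x33 idx=27 entry=0x4E007 [P=1 RW=1 US=1 PS=0]
  L1: frame=0x4E idx=17 entry=0x50087 [P=1 RW=1 US=1 PS=1]
  → PA=0x50CFE (huge @L1)  (2 entries read)
#6 VA=0x80603A09DBB (r,kernel):
  L0: frame=0x33 idx=16 entry=0x52007 [P=1 RW=1 US=1 PS=0]
  L1: frame=0x52 idx=24 entry=0x55007 [P=1 RW=1 US=1 PS=0]
  L2: frame=0x55 idx=29 entry=0x58007 [P=1 RW=1 US=1 PS=0]
  L3: frame=0x58 idx=9 entry=0x5B007 [P=1 RW=1 US=1 PS=0]
  → PA=0x5BDBB  (4 entries read)
#7 VA=0x20000000043 (r,kernel):
  L0: frame=0x33 idx=4 entry=0x43002 [P=0 RW=1 US=0 PS=0]
  ⇒ fault: PAGE_NOT_PRESENT  — 1 lookups

Access #2 PA: 0x4282E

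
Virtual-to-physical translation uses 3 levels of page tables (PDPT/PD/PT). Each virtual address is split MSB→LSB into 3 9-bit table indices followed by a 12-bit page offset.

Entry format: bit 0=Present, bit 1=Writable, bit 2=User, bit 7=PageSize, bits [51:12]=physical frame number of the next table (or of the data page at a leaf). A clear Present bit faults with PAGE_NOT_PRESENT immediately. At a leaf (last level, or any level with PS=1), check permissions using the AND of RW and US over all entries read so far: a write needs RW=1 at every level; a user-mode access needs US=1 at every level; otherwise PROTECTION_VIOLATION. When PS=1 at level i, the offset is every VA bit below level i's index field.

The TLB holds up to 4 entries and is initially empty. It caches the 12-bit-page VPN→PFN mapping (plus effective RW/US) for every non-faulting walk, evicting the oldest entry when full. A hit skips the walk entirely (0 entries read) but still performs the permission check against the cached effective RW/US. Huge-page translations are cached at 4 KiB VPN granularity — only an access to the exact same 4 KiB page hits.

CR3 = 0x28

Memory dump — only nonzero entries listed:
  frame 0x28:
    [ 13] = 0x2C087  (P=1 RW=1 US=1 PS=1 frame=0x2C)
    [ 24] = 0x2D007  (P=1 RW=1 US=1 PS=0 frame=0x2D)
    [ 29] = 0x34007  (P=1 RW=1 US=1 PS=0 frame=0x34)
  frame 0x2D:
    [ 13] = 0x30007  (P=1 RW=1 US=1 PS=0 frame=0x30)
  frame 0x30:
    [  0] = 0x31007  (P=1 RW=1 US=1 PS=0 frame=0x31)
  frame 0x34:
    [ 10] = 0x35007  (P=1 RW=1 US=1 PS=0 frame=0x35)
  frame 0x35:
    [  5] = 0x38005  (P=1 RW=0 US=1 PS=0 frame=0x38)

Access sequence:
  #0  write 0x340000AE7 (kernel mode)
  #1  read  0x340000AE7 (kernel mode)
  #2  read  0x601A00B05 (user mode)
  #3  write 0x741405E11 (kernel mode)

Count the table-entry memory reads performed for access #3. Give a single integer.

Walk each access:
#0 VA=0x340000AE7 (w,kernel):
  [0] read 0x28 idx=13: raw=0x2C087 flags P=1 W=1 U=1 S=1
  → PA=0x2CAE7 (huge @L0)  (1 entries read)
#1 VA=0x340000AE7 (r,kernel):
  TLB hit vpn=0x340000 → PA=0x2CAE7
#2 VA=0x601A00B05 (r,user):
  [0] read 0x28 idx=24: raw=0x2D007 flags P=1 W=1 U=1 S=0
  [1] read 0x2D idx=13: raw=0x30007 flags P=1 W=1 U=1 S=0
  [2] read 0x30 idx=0: raw=0x31007 flags P=1 W=1 U=1 S=0
  → PA=0x31B05  (3 entries read)
#3 VA=0x741405E11 (w,kernel):
  [0] read 0x28 idx=29: raw=0x34007 flags P=1 W=1 U=1 S=0
  [1] read 0x34 idx=10: raw=0x35007 flags P=1 W=1 U=1 S=0
  [2] read 0x35 idx=5: raw=0x38005 flags P=1 W=0 U=1 S=0
  → PROTECTION_VIOLATION  (3 entries read)

Entries read for #3: 3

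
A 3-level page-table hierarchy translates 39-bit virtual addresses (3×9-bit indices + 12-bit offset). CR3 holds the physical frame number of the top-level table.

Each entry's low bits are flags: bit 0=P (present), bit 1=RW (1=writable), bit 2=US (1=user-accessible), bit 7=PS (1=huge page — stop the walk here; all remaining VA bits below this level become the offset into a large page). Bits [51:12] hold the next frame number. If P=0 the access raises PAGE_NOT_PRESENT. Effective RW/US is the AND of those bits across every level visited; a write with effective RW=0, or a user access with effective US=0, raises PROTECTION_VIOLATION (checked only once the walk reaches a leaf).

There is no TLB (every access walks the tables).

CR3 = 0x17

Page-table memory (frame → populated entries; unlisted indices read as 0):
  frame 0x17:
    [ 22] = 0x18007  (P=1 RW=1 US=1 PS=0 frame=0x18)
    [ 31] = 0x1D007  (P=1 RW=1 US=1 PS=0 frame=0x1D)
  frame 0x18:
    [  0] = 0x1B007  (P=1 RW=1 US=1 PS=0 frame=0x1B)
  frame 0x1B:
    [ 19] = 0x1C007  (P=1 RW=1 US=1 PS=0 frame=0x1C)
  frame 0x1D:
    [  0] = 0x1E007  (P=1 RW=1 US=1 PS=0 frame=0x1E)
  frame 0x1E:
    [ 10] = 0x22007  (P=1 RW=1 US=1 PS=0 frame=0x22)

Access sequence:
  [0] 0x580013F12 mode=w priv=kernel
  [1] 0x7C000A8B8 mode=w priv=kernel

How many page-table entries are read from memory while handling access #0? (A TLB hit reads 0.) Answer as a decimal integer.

Per-access translation:
#0 VA=0x580013F12 (w,kernel):
  L0: frame=0x17 idx=22 entry=0x18007 [P=1 RW=1 US=1 PS=0]
  L1: frame=0x18 idx=0 entry=0x1B007 [P=1 RW=1 US=1 PS=0]
  L2: frame=0x1B idx=19 entry=0x1C007 [P=1 RW=1 US=1 PS=0]
  → PA=0x1CF12  (3 entries read)
#1 VA=0x7C000A8B8 (w,kernel):
  L0: frame=0x17 idx=31 entry=0x1D007 [P=1 RW=1 US=1 PS=0]
  L1: frame=0x1D idx=0 entry=0x1E007 [P=1 RW=1 US=1 PS=0]
  L2: frame=0x1E idx=10 entry=0x22007 [P=1 RW=1 US=1 PS=0]
  → PA=0x228B8  (3 entries read)

Entries read for #0: 3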